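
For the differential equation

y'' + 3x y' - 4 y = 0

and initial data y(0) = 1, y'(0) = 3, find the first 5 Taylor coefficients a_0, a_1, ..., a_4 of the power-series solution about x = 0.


Ansatz: y(x) = sum_{n>=0} a_n x^n, so y'(x) = sum_{n>=1} n a_n x^(n-1) and y''(x) = sum_{n>=2} n(n-1) a_n x^(n-2).
Substitute into P(x) y'' + Q(x) y' + R(x) y = 0 with P(x) = 1, Q(x) = 3x, R(x) = -4, and match powers of x.
Initial conditions: a_0 = 1, a_1 = 3.
Setting the coefficient of each power of x to zero and solving order by order (substituting the coefficients already found):
  x^0: 2 a_2 - 4 a_0 = 0  ->  2 a_2 = 4 a_0 = 4  ->  a_2 = 2
  x^1: 6 a_3 - a_1 = 0  ->  6 a_3 = a_1 = 3  ->  a_3 = 1/2
  x^2: 12 a_4 + 2 a_2 = 0  ->  12 a_4 = -2 a_2 = -4  ->  a_4 = -1/3
Truncated series: y(x) = 1 + 3 x + 2 x^2 + (1/2) x^3 - (1/3) x^4 + O(x^5).

a_0 = 1; a_1 = 3; a_2 = 2; a_3 = 1/2; a_4 = -1/3


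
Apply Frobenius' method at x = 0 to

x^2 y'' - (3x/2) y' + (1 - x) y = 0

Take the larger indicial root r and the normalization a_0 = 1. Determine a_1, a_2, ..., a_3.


Write in Frobenius form y'' + (p(x)/x) y' + (q(x)/x^2) y = 0:
  p(x) = -3/2,  q(x) = 1 - x.
Indicial equation: r(r-1) + (-3/2) r + (1) = 0 -> roots r_1 = 2, r_2 = 1/2.
Take r = r_1 = 2. Let y(x) = x^r sum_{n>=0} a_n x^n with a_0 = 1.
Substitute y = x^r sum a_n x^n and match x^{r+n}. The recurrence is
  D(n) a_n - 1 a_{n-1} = 0,  where D(n) = (r+n)(r+n-1) + (-3/2)(r+n) + (1).
  a_n = 1 / D(n) * a_{n-1}.
Since the indicial polynomial factors as (r - r_1)(r - r_2), D(n) = (r_1 + n - r_1)(r_1 + n - r_2) = n(n + 3/2).
Evaluating step by step (a_0 = 1):
  n = 1: D(1) = 1(1 + 3/2) = 5/2; numerator = 1(1) = 1; a_1 = (1)/(5/2) = 2/5
  n = 2: D(2) = 2(2 + 3/2) = 7; numerator = 1(2/5) = 2/5; a_2 = (2/5)/(7) = 2/35
  n = 3: D(3) = 3(3 + 3/2) = 27/2; numerator = 1(2/35) = 2/35; a_3 = (2/35)/(27/2) = 4/945

r = 2; a_0 = 1; a_1 = 2/5; a_2 = 2/35; a_3 = 4/945


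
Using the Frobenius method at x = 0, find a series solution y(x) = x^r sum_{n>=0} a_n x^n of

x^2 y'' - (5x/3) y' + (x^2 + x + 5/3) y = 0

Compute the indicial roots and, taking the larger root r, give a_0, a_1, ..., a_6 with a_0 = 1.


Write in Frobenius form y'' + (p(x)/x) y' + (q(x)/x^2) y = 0:
  p(x) = -5/3,  q(x) = x^2 + x + 5/3.
Indicial equation: r(r-1) + (-5/3) r + (5/3) = 0 -> roots r_1 = 5/3, r_2 = 1.
Take r = r_1 = 5/3. Let y(x) = x^r sum_{n>=0} a_n x^n with a_0 = 1.
Substitute y = x^r sum a_n x^n and match x^{r+n}. The recurrence is
  D(n) a_n + 1 a_{n-1} + 1 a_{n-2} = 0,  where D(n) = (r+n)(r+n-1) + (-5/3)(r+n) + (5/3).
  a_n = [-1 a_{n-1} - 1 a_{n-2}] / D(n).
Since the indicial polynomial factors as (r - r_1)(r - r_2), D(n) = (r_1 + n - r_1)(r_1 + n - r_2) = n(n + 2/3).
Evaluating step by step (a_0 = 1):
  n = 1: D(1) = 1(1 + 2/3) = 5/3; numerator = -1(1) = -1; a_1 = (-1)/(5/3) = -3/5
  n = 2: D(2) = 2(2 + 2/3) = 16/3; numerator = -1(-3/5) - 1(1) = -2/5; a_2 = (-2/5)/(16/3) = -3/40
  n = 3: D(3) = 3(3 + 2/3) = 11; numerator = -1(-3/40) - 1(-3/5) = 27/40; a_3 = (27/40)/(11) = 27/440
  n = 4: D(4) = 4(4 + 2/3) = 56/3; numerator = -1(27/440) - 1(-3/40) = 3/220; a_4 = (3/220)/(56/3) = 9/12320
  n = 5: D(5) = 5(5 + 2/3) = 85/3; numerator = -1(9/12320) - 1(27/440) = -153/2464; a_5 = (-153/2464)/(85/3) = -27/12320
  n = 6: D(6) = 6(6 + 2/3) = 40; numerator = -1(-27/12320) - 1(9/12320) = 9/6160; a_6 = (9/6160)/(40) = 9/246400

r = 5/3; a_0 = 1; a_1 = -3/5; a_2 = -3/40; a_3 = 27/440; a_4 = 9/12320; a_5 = -27/12320; a_6 = 9/246400


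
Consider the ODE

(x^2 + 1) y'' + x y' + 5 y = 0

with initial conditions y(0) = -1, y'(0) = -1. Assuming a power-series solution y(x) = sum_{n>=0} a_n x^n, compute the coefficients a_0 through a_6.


Ansatz: y(x) = sum_{n>=0} a_n x^n, so y'(x) = sum_{n>=1} n a_n x^(n-1) and y''(x) = sum_{n>=2} n(n-1) a_n x^(n-2).
Substitute into P(x) y'' + Q(x) y' + R(x) y = 0 with P(x) = x^2 + 1, Q(x) = x, R(x) = 5, and match powers of x.
Initial conditions: a_0 = -1, a_1 = -1.
Setting the coefficient of each power of x to zero and solving order by order (substituting the coefficients already found):
  x^0: 2 a_2 + 5 a_0 = 0  ->  2 a_2 = -5 a_0 = 5  ->  a_2 = 5/2
  x^1: 6 a_3 + 6 a_1 = 0  ->  6 a_3 = -6 a_1 = 6  ->  a_3 = 1
  x^2: 12 a_4 + 9 a_2 = 0  ->  12 a_4 = -9 a_2 = -45/2  ->  a_4 = -15/8
  x^3: 20 a_5 + 14 a_3 = 0  ->  20 a_5 = -14 a_3 = -14  ->  a_5 = -7/10
  x^4: 30 a_6 + 21 a_4 = 0  ->  30 a_6 = -21 a_4 = 315/8  ->  a_6 = 21/16
Truncated series: y(x) = -1 - x + (5/2) x^2 + x^3 - (15/8) x^4 - (7/10) x^5 + (21/16) x^6 + O(x^7).

a_0 = -1; a_1 = -1; a_2 = 5/2; a_3 = 1; a_4 = -15/8; a_5 = -7/10; a_6 = 21/16


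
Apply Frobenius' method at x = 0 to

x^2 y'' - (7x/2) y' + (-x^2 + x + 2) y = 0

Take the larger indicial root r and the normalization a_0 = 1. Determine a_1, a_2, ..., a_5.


Write in Frobenius form y'' + (p(x)/x) y' + (q(x)/x^2) y = 0:
  p(x) = -7/2,  q(x) = -x^2 + x + 2.
Indicial equation: r(r-1) + (-7/2) r + (2) = 0 -> roots r_1 = 4, r_2 = 1/2.
Take r = r_1 = 4. Let y(x) = x^r sum_{n>=0} a_n x^n with a_0 = 1.
Substitute y = x^r sum a_n x^n and match x^{r+n}. The recurrence is
  D(n) a_n + 1 a_{n-1} - 1 a_{n-2} = 0,  where D(n) = (r+n)(r+n-1) + (-7/2)(r+n) + (2).
  a_n = [-1 a_{n-1} + 1 a_{n-2}] / D(n).
Since the indicial polynomial factors as (r - r_1)(r - r_2), D(n) = (r_1 + n - r_1)(r_1 + n - r_2) = n(n + 7/2).
Evaluating step by step (a_0 = 1):
  n = 1: D(1) = 1(1 + 7/2) = 9/2; numerator = -1(1) = -1; a_1 = (-1)/(9/2) = -2/9
  n = 2: D(2) = 2(2 + 7/2) = 11; numerator = -1(-2/9) + 1(1) = 11/9; a_2 = (11/9)/(11) = 1/9
  n = 3: D(3) = 3(3 + 7/2) = 39/2; numerator = -1(1/9) + 1(-2/9) = -1/3; a_3 = (-1/3)/(39/2) = -2/117
  n = 4: D(4) = 4(4 + 7/2) = 30; numerator = -1(-2/117) + 1(1/9) = 5/39; a_4 = (5/39)/(30) = 1/234
  n = 5: D(5) = 5(5 + 7/2) = 85/2; numerator = -1(1/234) + 1(-2/117) = -5/234; a_5 = (-5/234)/(85/2) = -1/1989

r = 4; a_0 = 1; a_1 = -2/9; a_2 = 1/9; a_3 = -2/117; a_4 = 1/234; a_5 = -1/1989


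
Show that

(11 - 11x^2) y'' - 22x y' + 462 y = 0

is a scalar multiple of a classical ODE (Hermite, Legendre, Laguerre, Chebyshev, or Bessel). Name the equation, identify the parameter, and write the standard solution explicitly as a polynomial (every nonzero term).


All three coefficients share the factor 11; dividing through by 11 gives  (1 - x^2) y'' - 2x y' + 42 y = 0.
This matches the Legendre equation (1 - x^2) y'' - 2x y' + n(n+1) y = 0 (note the -2x y' term) with n(n+1) = 42, so n = 6; the polynomial solution is P_6(x).
With y = sum_k a_k x^k, matching x^k gives (k+2)(k+1) a_{k+2} = [k(k+1) - n(n+1)] a_k = (k - 6)(k + 7) a_k. The right side vanishes at k = 6, so the series with the parity of 6 terminates at degree 6.
Standard normalization (P_n(1) = 1): leading coefficient (2n)!/(2^n (n!)^2) = 479001600/(64*518400) = 231/16, so a_6 = 231/16. Work downward with a_k = (k+1)(k+2) a_{k+2} / ((k - 6)(k + 7)):
  a_4 = (5)(6)(231/16) / ((4 - 6)(4 + 7)) = (3465/8)/(-22) = -315/16
  a_2 = (3)(4)(-315/16) / ((2 - 6)(2 + 7)) = (-945/4)/(-36) = 105/16
  a_0 = (1)(2)(105/16) / ((0 - 6)(0 + 7)) = (105/8)/(-42) = -5/16
Hence P_6(x) = 231 x^6/16 - 315 x^4/16 + 105 x^2/16 - 5/16.

P_6(x); series = 231 x^6/16 - 315 x^4/16 + 105 x^2/16 - 5/16


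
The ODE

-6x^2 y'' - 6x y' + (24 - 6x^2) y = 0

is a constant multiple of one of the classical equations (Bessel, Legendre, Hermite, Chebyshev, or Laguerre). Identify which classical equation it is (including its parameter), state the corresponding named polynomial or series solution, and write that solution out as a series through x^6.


All three coefficients share the factor -6; dividing through by -6 gives  x^2 y'' + x y' + (x^2 - 4) y = 0.
This matches the Bessel equation x^2 y'' + x y' + (x^2 - nu^2) y = 0 with nu^2 = 4, so nu = 2; the solution bounded at x = 0 is J_2(x).
Frobenius at x = 0: indicial roots ±nu; for r = nu the recurrence k(k + 2nu) c_k = -c_{k-2} gives the standard series J_nu(x) = sum_{k>=0} (-1)^k / (k! (k+nu)!) (x/2)^(2k+nu). Evaluate the first 3 terms:
  k = 0: (-1)^0 / (0! * 2! * 2^2) x^2 = 1/(1*2*4) x^2 = (1/8) x^2
  k = 1: (-1)^1 / (1! * 3! * 2^4) x^4 = -1/(1*6*16) x^4 = (-1/96) x^4
  k = 2: (-1)^2 / (2! * 4! * 2^6) x^6 = 1/(2*24*64) x^6 = (1/3072) x^6
Hence J_2(x) = x^6/3072 - x^4/96 + x^2/8 + ....

J_2(x); series = x^6/3072 - x^4/96 + x^2/8


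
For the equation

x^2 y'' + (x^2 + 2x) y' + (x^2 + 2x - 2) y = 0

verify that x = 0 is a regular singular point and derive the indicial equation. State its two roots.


Divide by x^2 to reach normal form y'' + P_1(x) y' + P_2(x) y = 0 with P_1(x) = 1 + 2/x and P_2(x) = 1 + 2/x - 2/x^2.
x = 0 is a singular point because the y'-coefficient 1 + 2/x has a pole at x = 0 and the y-coefficient 1 + 2/x - 2/x^2 has a pole at x = 0.
It is a regular singular point because x P_1(x) = p(x) = x + 2 and x^2 P_2(x) = q(x) = x^2 + 2x - 2 are polynomials, hence analytic at x = 0.
p(0) = 2,  q(0) = -2.
Indicial equation: r(r-1) + p(0) r + q(0) = 0, i.e. r^2 + (p(0) - 1) r + q(0) = 0, i.e. r^2 + 1 r - 2 = 0.
Discriminant: (1)^2 - 4(-2) = 9, so r = (-1 ± 3)/2.
Solving: r_1 = 1, r_2 = -2.

indicial: r^2 + 1 r - 2 = 0; roots r_1 = 1, r_2 = -2


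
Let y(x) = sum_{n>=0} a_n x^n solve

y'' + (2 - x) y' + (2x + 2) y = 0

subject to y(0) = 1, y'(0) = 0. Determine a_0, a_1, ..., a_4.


Ansatz: y(x) = sum_{n>=0} a_n x^n, so y'(x) = sum_{n>=1} n a_n x^(n-1) and y''(x) = sum_{n>=2} n(n-1) a_n x^(n-2).
Substitute into P(x) y'' + Q(x) y' + R(x) y = 0 with P(x) = 1, Q(x) = 2 - x, R(x) = 2x + 2, and match powers of x.
Initial conditions: a_0 = 1, a_1 = 0.
Setting the coefficient of each power of x to zero and solving order by order (substituting the coefficients already found):
  x^0: 2 a_2 + 2 a_1 + 2 a_0 = 0  ->  2 a_2 = -2 a_1 - 2 a_0 = -2  ->  a_2 = -1
  x^1: 6 a_3 + 4 a_2 + a_1 + 2 a_0 = 0  ->  6 a_3 = -4 a_2 - a_1 - 2 a_0 = 2  ->  a_3 = 1/3
  x^2: 12 a_4 + 6 a_3 + 2 a_1 = 0  ->  12 a_4 = -6 a_3 - 2 a_1 = -2  ->  a_4 = -1/6
Truncated series: y(x) = 1 - x^2 + (1/3) x^3 - (1/6) x^4 + O(x^5).

a_0 = 1; a_1 = 0; a_2 = -1; a_3 = 1/3; a_4 = -1/6


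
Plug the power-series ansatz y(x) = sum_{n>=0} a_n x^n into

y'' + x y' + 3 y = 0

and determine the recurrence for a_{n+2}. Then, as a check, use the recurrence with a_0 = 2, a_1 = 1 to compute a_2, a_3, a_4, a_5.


Substitute y = sum_n a_n x^n.
y''(x) has coefficient (n+2)(n+1) a_{n+2} at x^n;
x y'(x) has coefficient n a_n at x^n (shift);
3 y(x) has coefficient 3 a_n at x^n.
Matching x^n: (n+2)(n+1) a_{n+2} + (n + 3) a_n = 0.
Thus a_{n+2} = (-n - 3) / ((n+1)(n+2)) * a_n.

Check with a_0 = 2, a_1 = 1 (apply the recurrence for n = 0, 1, 2, 3): a_0 = 2, a_1 = 1, a_2 = -3, a_3 = -2/3, a_4 = 5/4, a_5 = 1/5.

a_(n+2) = (-n - 3) / ((n+1)(n+2)) * a_n; check: a_0 = 2, a_1 = 1, a_2 = -3, a_3 = -2/3, a_4 = 5/4, a_5 = 1/5


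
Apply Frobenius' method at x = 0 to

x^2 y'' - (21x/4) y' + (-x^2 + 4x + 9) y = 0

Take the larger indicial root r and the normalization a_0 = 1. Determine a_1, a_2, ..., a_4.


Write in Frobenius form y'' + (p(x)/x) y' + (q(x)/x^2) y = 0:
  p(x) = -21/4,  q(x) = -x^2 + 4x + 9.
Indicial equation: r(r-1) + (-21/4) r + (9) = 0 -> roots r_1 = 4, r_2 = 9/4.
Take r = r_1 = 4. Let y(x) = x^r sum_{n>=0} a_n x^n with a_0 = 1.
Substitute y = x^r sum a_n x^n and match x^{r+n}. The recurrence is
  D(n) a_n + 4 a_{n-1} - 1 a_{n-2} = 0,  where D(n) = (r+n)(r+n-1) + (-21/4)(r+n) + (9).
  a_n = [-4 a_{n-1} + 1 a_{n-2}] / D(n).
Since the indicial polynomial factors as (r - r_1)(r - r_2), D(n) = (r_1 + n - r_1)(r_1 + n - r_2) = n(n + 7/4).
Evaluating step by step (a_0 = 1):
  n = 1: D(1) = 1(1 + 7/4) = 11/4; numerator = -4(1) = -4; a_1 = (-4)/(11/4) = -16/11
  n = 2: D(2) = 2(2 + 7/4) = 15/2; numerator = -4(-16/11) + 1(1) = 75/11; a_2 = (75/11)/(15/2) = 10/11
  n = 3: D(3) = 3(3 + 7/4) = 57/4; numerator = -4(10/11) + 1(-16/11) = -56/11; a_3 = (-56/11)/(57/4) = -224/627
  n = 4: D(4) = 4(4 + 7/4) = 23; numerator = -4(-224/627) + 1(10/11) = 1466/627; a_4 = (1466/627)/(23) = 1466/14421

r = 4; a_0 = 1; a_1 = -16/11; a_2 = 10/11; a_3 = -224/627; a_4 = 1466/14421


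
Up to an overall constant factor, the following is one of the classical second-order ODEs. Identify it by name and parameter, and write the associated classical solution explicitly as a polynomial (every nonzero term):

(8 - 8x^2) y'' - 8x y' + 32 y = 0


All three coefficients share the factor 8; dividing through by 8 gives  (1 - x^2) y'' - x y' + 4 y = 0.
This matches the Chebyshev equation (1 - x^2) y'' - x y' + n^2 y = 0 (note the -x y' term, not -2x y') with n^2 = 4, so n = 2; the polynomial solution is T_2(x).
With y = sum_k a_k x^k, matching x^k gives (k+2)(k+1) a_{k+2} = (k^2 - n^2) a_k = (k - 2)(k + 2) a_k. The right side vanishes at k = 2, so the series with the parity of 2 terminates at degree 2.
Standard normalization: leading coefficient of T_n is 2^(n-1), so a_2 = 2^1 = 2. Work downward with a_k = (k+1)(k+2) a_{k+2} / ((k - 2)(k + 2)):
  a_0 = (1)(2)(2) / ((0 - 2)(0 + 2)) = 4/(-4) = -1
Hence T_2(x) = 2 x^2 - 1.

T_2(x); series = 2 x^2 - 1


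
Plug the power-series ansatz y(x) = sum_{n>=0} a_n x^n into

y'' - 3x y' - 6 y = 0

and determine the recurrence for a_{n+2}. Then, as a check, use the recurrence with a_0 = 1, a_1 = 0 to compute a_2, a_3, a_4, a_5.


Substitute y = sum_n a_n x^n.
y''(x) has coefficient (n+2)(n+1) a_{n+2} at x^n;
-3 x y'(x) has coefficient -3 n a_n at x^n (shift);
-6 y(x) has coefficient -6 a_n at x^n.
Matching x^n: (n+2)(n+1) a_{n+2} + (-3n - 6) a_n = 0.
Thus a_{n+2} = (3n + 6) / ((n+1)(n+2)) * a_n.

Check with a_0 = 1, a_1 = 0 (apply the recurrence for n = 0, 1, 2, 3): a_0 = 1, a_1 = 0, a_2 = 3, a_3 = 0, a_4 = 3, a_5 = 0.

a_(n+2) = (3n + 6) / ((n+1)(n+2)) * a_n; check: a_0 = 1, a_1 = 0, a_2 = 3, a_3 = 0, a_4 = 3, a_5 = 0


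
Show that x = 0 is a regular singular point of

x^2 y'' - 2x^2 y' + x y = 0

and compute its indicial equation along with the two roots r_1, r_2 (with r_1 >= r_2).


Divide by x^2 to reach normal form y'' + P_1(x) y' + P_2(x) y = 0 with P_1(x) = -2 and P_2(x) = 1/x.
x = 0 is a singular point because the y-coefficient 1/x has a pole at x = 0.
It is a regular singular point because x P_1(x) = p(x) = -2x and x^2 P_2(x) = q(x) = x are polynomials, hence analytic at x = 0.
p(0) = 0,  q(0) = 0.
Indicial equation: r(r-1) + p(0) r + q(0) = 0, i.e. r^2 + (p(0) - 1) r + q(0) = 0, i.e. r^2 - 1 r = 0.
Discriminant: (-1)^2 - 4(0) = 1, so r = (1 ± 1)/2.
Solving: r_1 = 1, r_2 = 0.

indicial: r^2 - 1 r = 0; roots r_1 = 1, r_2 = 0


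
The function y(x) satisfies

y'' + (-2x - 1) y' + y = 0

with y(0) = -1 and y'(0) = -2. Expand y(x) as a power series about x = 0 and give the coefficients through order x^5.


Ansatz: y(x) = sum_{n>=0} a_n x^n, so y'(x) = sum_{n>=1} n a_n x^(n-1) and y''(x) = sum_{n>=2} n(n-1) a_n x^(n-2).
Substitute into P(x) y'' + Q(x) y' + R(x) y = 0 with P(x) = 1, Q(x) = -2x - 1, R(x) = 1, and match powers of x.
Initial conditions: a_0 = -1, a_1 = -2.
Setting the coefficient of each power of x to zero and solving order by order (substituting the coefficients already found):
  x^0: 2 a_2 - a_1 + a_0 = 0  ->  2 a_2 = a_1 - a_0 = -1  ->  a_2 = -1/2
  x^1: 6 a_3 - 2 a_2 - a_1 = 0  ->  6 a_3 = 2 a_2 + a_1 = -3  ->  a_3 = -1/2
  x^2: 12 a_4 - 3 a_3 - 3 a_2 = 0  ->  12 a_4 = 3 a_3 + 3 a_2 = -3  ->  a_4 = -1/4
  x^3: 20 a_5 - 4 a_4 - 5 a_3 = 0  ->  20 a_5 = 4 a_4 + 5 a_3 = -7/2  ->  a_5 = -7/40
Truncated series: y(x) = -1 - 2 x - (1/2) x^2 - (1/2) x^3 - (1/4) x^4 - (7/40) x^5 + O(x^6).

a_0 = -1; a_1 = -2; a_2 = -1/2; a_3 = -1/2; a_4 = -1/4; a_5 = -7/40


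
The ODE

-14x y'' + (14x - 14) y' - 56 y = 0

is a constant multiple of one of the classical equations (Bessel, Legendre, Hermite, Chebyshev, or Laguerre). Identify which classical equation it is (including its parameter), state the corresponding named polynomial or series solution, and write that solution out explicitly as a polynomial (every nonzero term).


All three coefficients share the factor -14; dividing through by -14 gives  x y'' + (1 - x) y' + 4 y = 0.
This matches the Laguerre equation x y'' + (1 - x) y' + n y = 0 with n = 4; the polynomial solution is L_4(x).
With y = sum_k a_k x^k, matching x^k gives (k+1)k a_{k+1} + (k+1) a_{k+1} - k a_k + n a_k = 0, i.e. (k+1)^2 a_{k+1} = (k - n) a_k = (k - 4) a_k. The right side vanishes at k = 4, so the series terminates at degree 4.
Standard normalization L_n(0) = 1 gives a_0 = 1. Work upward with a_{k+1} = (k - 4) a_k / (k+1)^2:
  a_1 = (0 - 4)(1) / 1^2 = -4/1 = -4
  a_2 = (1 - 4)(-4) / 2^2 = 12/4 = 3
  a_3 = (2 - 4)(3) / 3^2 = -6/9 = -2/3
  a_4 = (3 - 4)(-2/3) / 4^2 = (2/3)/16 = 1/24
Hence L_4(x) = x^4/24 - 2 x^3/3 + 3 x^2 - 4 x + 1.

L_4(x); series = x^4/24 - 2 x^3/3 + 3 x^2 - 4 x + 1


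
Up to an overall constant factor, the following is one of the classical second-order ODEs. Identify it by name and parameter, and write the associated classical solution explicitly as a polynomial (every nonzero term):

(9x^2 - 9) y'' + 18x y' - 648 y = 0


All three coefficients share the factor -9; dividing through by -9 gives  (1 - x^2) y'' - 2x y' + 72 y = 0.
This matches the Legendre equation (1 - x^2) y'' - 2x y' + n(n+1) y = 0 (note the -2x y' term) with n(n+1) = 72, so n = 8; the polynomial solution is P_8(x).
With y = sum_k a_k x^k, matching x^k gives (k+2)(k+1) a_{k+2} = [k(k+1) - n(n+1)] a_k = (k - 8)(k + 9) a_k. The right side vanishes at k = 8, so the series with the parity of 8 terminates at degree 8.
Standard normalization (P_n(1) = 1): leading coefficient (2n)!/(2^n (n!)^2) = 20922789888000/(256*1625702400) = 6435/128, so a_8 = 6435/128. Work downward with a_k = (k+1)(k+2) a_{k+2} / ((k - 8)(k + 9)):
  a_6 = (7)(8)(6435/128) / ((6 - 8)(6 + 9)) = (45045/16)/(-30) = -3003/32
  a_4 = (5)(6)(-3003/32) / ((4 - 8)(4 + 9)) = (-45045/16)/(-52) = 3465/64
  a_2 = (3)(4)(3465/64) / ((2 - 8)(2 + 9)) = (10395/16)/(-66) = -315/32
  a_0 = (1)(2)(-315/32) / ((0 - 8)(0 + 9)) = (-315/16)/(-72) = 35/128
Hence P_8(x) = 6435 x^8/128 - 3003 x^6/32 + 3465 x^4/64 - 315 x^2/32 + 35/128.

P_8(x); series = 6435 x^8/128 - 3003 x^6/32 + 3465 x^4/64 - 315 x^2/32 + 35/128


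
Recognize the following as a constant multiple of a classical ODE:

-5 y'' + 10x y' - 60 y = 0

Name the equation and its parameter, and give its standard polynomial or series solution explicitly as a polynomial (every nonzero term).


All three coefficients share the factor -5; dividing through by -5 gives  y'' - 2x y' + 12 y = 0.
This matches the Hermite equation y'' - 2x y' + 2n y = 0 with 2n = 12, so n = 6; the polynomial solution is H_6(x).
With y = sum_k a_k x^k, matching x^k gives (k+2)(k+1) a_{k+2} = 2(k - n) a_k = 2(k - 6) a_k. The right side vanishes at k = 6, so the series with the parity of 6 terminates at degree 6.
Standard normalization: leading coefficient of H_n is 2^n, so a_6 = 2^6 = 64. Work downward with a_k = (k+1)(k+2) a_{k+2} / (2(k - n)):
  a_4 = (5)(6)(64) / (2(4 - 6)) = 1920/(-4) = -480
  a_2 = (3)(4)(-480) / (2(2 - 6)) = -5760/(-8) = 720
  a_0 = (1)(2)(720) / (2(0 - 6)) = 1440/(-12) = -120
Hence H_6(x) = 64 x^6 - 480 x^4 + 720 x^2 - 120.

H_6(x); series = 64 x^6 - 480 x^4 + 720 x^2 - 120


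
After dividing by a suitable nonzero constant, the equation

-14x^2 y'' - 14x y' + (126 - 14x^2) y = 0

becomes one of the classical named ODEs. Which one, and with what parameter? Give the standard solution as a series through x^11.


All three coefficients share the factor -14; dividing through by -14 gives  x^2 y'' + x y' + (x^2 - 9) y = 0.
This matches the Bessel equation x^2 y'' + x y' + (x^2 - nu^2) y = 0 with nu^2 = 9, so nu = 3; the solution bounded at x = 0 is J_3(x).
Frobenius at x = 0: indicial roots ±nu; for r = nu the recurrence k(k + 2nu) c_k = -c_{k-2} gives the standard series J_nu(x) = sum_{k>=0} (-1)^k / (k! (k+nu)!) (x/2)^(2k+nu). Evaluate the first 5 terms:
  k = 0: (-1)^0 / (0! * 3! * 2^3) x^3 = 1/(1*6*8) x^3 = (1/48) x^3
  k = 1: (-1)^1 / (1! * 4! * 2^5) x^5 = -1/(1*24*32) x^5 = (-1/768) x^5
  k = 2: (-1)^2 / (2! * 5! * 2^7) x^7 = 1/(2*120*128) x^7 = (1/30720) x^7
  k = 3: (-1)^3 / (3! * 6! * 2^9) x^9 = -1/(6*720*512) x^9 = (-1/2211840) x^9
  k = 4: (-1)^4 / (4! * 7! * 2^11) x^11 = 1/(24*5040*2048) x^11 = (1/247726080) x^11
Hence J_3(x) = x^11/247726080 - x^9/2211840 + x^7/30720 - x^5/768 + x^3/48 + ....

J_3(x); series = x^11/247726080 - x^9/2211840 + x^7/30720 - x^5/768 + x^3/48


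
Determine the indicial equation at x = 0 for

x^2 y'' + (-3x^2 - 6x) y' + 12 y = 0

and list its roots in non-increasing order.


Divide by x^2 to reach normal form y'' + P_1(x) y' + P_2(x) y = 0 with P_1(x) = -3 - 6/x and P_2(x) = 12/x^2.
x = 0 is a singular point because the y'-coefficient -3 - 6/x has a pole at x = 0 and the y-coefficient 12/x^2 has a pole at x = 0.
It is a regular singular point because x P_1(x) = p(x) = -3x - 6 and x^2 P_2(x) = q(x) = 12 are polynomials, hence analytic at x = 0.
p(0) = -6,  q(0) = 12.
Indicial equation: r(r-1) + p(0) r + q(0) = 0, i.e. r^2 + (p(0) - 1) r + q(0) = 0, i.e. r^2 - 7 r + 12 = 0.
Discriminant: (-7)^2 - 4(12) = 1, so r = (7 ± 1)/2.
Solving: r_1 = 4, r_2 = 3.

indicial: r^2 - 7 r + 12 = 0; roots r_1 = 4, r_2 = 3


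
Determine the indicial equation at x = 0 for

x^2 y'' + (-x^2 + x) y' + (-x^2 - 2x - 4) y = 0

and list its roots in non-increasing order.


Divide by x^2 to reach normal form y'' + P_1(x) y' + P_2(x) y = 0 with P_1(x) = -1 + 1/x and P_2(x) = -1 - 2/x - 4/x^2.
x = 0 is a singular point because the y'-coefficient -1 + 1/x has a pole at x = 0 and the y-coefficient -1 - 2/x - 4/x^2 has a pole at x = 0.
It is a regular singular point because x P_1(x) = p(x) = 1 - x and x^2 P_2(x) = q(x) = -x^2 - 2x - 4 are polynomials, hence analytic at x = 0.
p(0) = 1,  q(0) = -4.
Indicial equation: r(r-1) + p(0) r + q(0) = 0, i.e. r^2 + (p(0) - 1) r + q(0) = 0, i.e. r^2 - 4 = 0.
Discriminant: (0)^2 - 4(-4) = 16, so r = (0 ± 4)/2.
Solving: r_1 = 2, r_2 = -2.

indicial: r^2 - 4 = 0; roots r_1 = 2, r_2 = -2


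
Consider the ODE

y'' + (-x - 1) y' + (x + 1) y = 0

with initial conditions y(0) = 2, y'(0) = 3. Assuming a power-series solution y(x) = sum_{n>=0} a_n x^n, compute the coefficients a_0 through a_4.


Ansatz: y(x) = sum_{n>=0} a_n x^n, so y'(x) = sum_{n>=1} n a_n x^(n-1) and y''(x) = sum_{n>=2} n(n-1) a_n x^(n-2).
Substitute into P(x) y'' + Q(x) y' + R(x) y = 0 with P(x) = 1, Q(x) = -x - 1, R(x) = x + 1, and match powers of x.
Initial conditions: a_0 = 2, a_1 = 3.
Setting the coefficient of each power of x to zero and solving order by order (substituting the coefficients already found):
  x^0: 2 a_2 - a_1 + a_0 = 0  ->  2 a_2 = a_1 - a_0 = 1  ->  a_2 = 1/2
  x^1: 6 a_3 - 2 a_2 + a_0 = 0  ->  6 a_3 = 2 a_2 - a_0 = -1  ->  a_3 = -1/6
  x^2: 12 a_4 - 3 a_3 - a_2 + a_1 = 0  ->  12 a_4 = 3 a_3 + a_2 - a_1 = -3  ->  a_4 = -1/4
Truncated series: y(x) = 2 + 3 x + (1/2) x^2 - (1/6) x^3 - (1/4) x^4 + O(x^5).

a_0 = 2; a_1 = 3; a_2 = 1/2; a_3 = -1/6; a_4 = -1/4


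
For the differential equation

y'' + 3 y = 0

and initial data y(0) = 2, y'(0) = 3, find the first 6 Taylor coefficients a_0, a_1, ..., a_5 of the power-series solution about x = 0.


Ansatz: y(x) = sum_{n>=0} a_n x^n, so y'(x) = sum_{n>=1} n a_n x^(n-1) and y''(x) = sum_{n>=2} n(n-1) a_n x^(n-2).
Substitute into P(x) y'' + Q(x) y' + R(x) y = 0 with P(x) = 1, Q(x) = 0, R(x) = 3, and match powers of x.
Initial conditions: a_0 = 2, a_1 = 3.
Setting the coefficient of each power of x to zero and solving order by order (substituting the coefficients already found):
  x^0: 2 a_2 + 3 a_0 = 0  ->  2 a_2 = -3 a_0 = -6  ->  a_2 = -3
  x^1: 6 a_3 + 3 a_1 = 0  ->  6 a_3 = -3 a_1 = -9  ->  a_3 = -3/2
  x^2: 12 a_4 + 3 a_2 = 0  ->  12 a_4 = -3 a_2 = 9  ->  a_4 = 3/4
  x^3: 20 a_5 + 3 a_3 = 0  ->  20 a_5 = -3 a_3 = 9/2  ->  a_5 = 9/40
Truncated series: y(x) = 2 + 3 x - 3 x^2 - (3/2) x^3 + (3/4) x^4 + (9/40) x^5 + O(x^6).

a_0 = 2; a_1 = 3; a_2 = -3; a_3 = -3/2; a_4 = 3/4; a_5 = 9/40


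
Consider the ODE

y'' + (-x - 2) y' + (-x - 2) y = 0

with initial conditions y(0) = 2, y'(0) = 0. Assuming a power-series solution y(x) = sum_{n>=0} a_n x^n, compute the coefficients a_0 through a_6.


Ansatz: y(x) = sum_{n>=0} a_n x^n, so y'(x) = sum_{n>=1} n a_n x^(n-1) and y''(x) = sum_{n>=2} n(n-1) a_n x^(n-2).
Substitute into P(x) y'' + Q(x) y' + R(x) y = 0 with P(x) = 1, Q(x) = -x - 2, R(x) = -x - 2, and match powers of x.
Initial conditions: a_0 = 2, a_1 = 0.
Setting the coefficient of each power of x to zero and solving order by order (substituting the coefficients already found):
  x^0: 2 a_2 - 2 a_1 - 2 a_0 = 0  ->  2 a_2 = 2 a_1 + 2 a_0 = 4  ->  a_2 = 2
  x^1: 6 a_3 - 4 a_2 - 3 a_1 - a_0 = 0  ->  6 a_3 = 4 a_2 + 3 a_1 + a_0 = 10  ->  a_3 = 5/3
  x^2: 12 a_4 - 6 a_3 - 4 a_2 - a_1 = 0  ->  12 a_4 = 6 a_3 + 4 a_2 + a_1 = 18  ->  a_4 = 3/2
  x^3: 20 a_5 - 8 a_4 - 5 a_3 - a_2 = 0  ->  20 a_5 = 8 a_4 + 5 a_3 + a_2 = 67/3  ->  a_5 = 67/60
  x^4: 30 a_6 - 10 a_5 - 6 a_4 - a_3 = 0  ->  30 a_6 = 10 a_5 + 6 a_4 + a_3 = 131/6  ->  a_6 = 131/180
Truncated series: y(x) = 2 + 2 x^2 + (5/3) x^3 + (3/2) x^4 + (67/60) x^5 + (131/180) x^6 + O(x^7).

a_0 = 2; a_1 = 0; a_2 = 2; a_3 = 5/3; a_4 = 3/2; a_5 = 67/60; a_6 = 131/180


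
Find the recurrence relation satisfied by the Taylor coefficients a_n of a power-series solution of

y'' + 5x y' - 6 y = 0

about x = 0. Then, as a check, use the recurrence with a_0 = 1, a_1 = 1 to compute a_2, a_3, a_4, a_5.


Substitute y = sum_n a_n x^n.
y''(x) has coefficient (n+2)(n+1) a_{n+2} at x^n;
5 x y'(x) has coefficient 5 n a_n at x^n (shift);
-6 y(x) has coefficient -6 a_n at x^n.
Matching x^n: (n+2)(n+1) a_{n+2} + (5n - 6) a_n = 0.
Thus a_{n+2} = (-5n + 6) / ((n+1)(n+2)) * a_n.

Check with a_0 = 1, a_1 = 1 (apply the recurrence for n = 0, 1, 2, 3): a_0 = 1, a_1 = 1, a_2 = 3, a_3 = 1/6, a_4 = -1, a_5 = -3/40.

a_(n+2) = (-5n + 6) / ((n+1)(n+2)) * a_n; check: a_0 = 1, a_1 = 1, a_2 = 3, a_3 = 1/6, a_4 = -1, a_5 = -3/40


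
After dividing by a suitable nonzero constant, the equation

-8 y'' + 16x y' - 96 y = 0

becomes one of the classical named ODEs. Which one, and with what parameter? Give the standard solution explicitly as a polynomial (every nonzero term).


All three coefficients share the factor -8; dividing through by -8 gives  y'' - 2x y' + 12 y = 0.
This matches the Hermite equation y'' - 2x y' + 2n y = 0 with 2n = 12, so n = 6; the polynomial solution is H_6(x).
With y = sum_k a_k x^k, matching x^k gives (k+2)(k+1) a_{k+2} = 2(k - n) a_k = 2(k - 6) a_k. The right side vanishes at k = 6, so the series with the parity of 6 terminates at degree 6.
Standard normalization: leading coefficient of H_n is 2^n, so a_6 = 2^6 = 64. Work downward with a_k = (k+1)(k+2) a_{k+2} / (2(k - n)):
  a_4 = (5)(6)(64) / (2(4 - 6)) = 1920/(-4) = -480
  a_2 = (3)(4)(-480) / (2(2 - 6)) = -5760/(-8) = 720
  a_0 = (1)(2)(720) / (2(0 - 6)) = 1440/(-12) = -120
Hence H_6(x) = 64 x^6 - 480 x^4 + 720 x^2 - 120.

H_6(x); series = 64 x^6 - 480 x^4 + 720 x^2 - 120


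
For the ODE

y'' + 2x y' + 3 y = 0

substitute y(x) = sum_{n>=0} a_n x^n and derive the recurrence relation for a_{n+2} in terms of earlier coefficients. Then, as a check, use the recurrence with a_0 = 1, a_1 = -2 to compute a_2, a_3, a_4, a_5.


Substitute y = sum_n a_n x^n.
y''(x) has coefficient (n+2)(n+1) a_{n+2} at x^n;
2 x y'(x) has coefficient 2 n a_n at x^n (shift);
3 y(x) has coefficient 3 a_n at x^n.
Matching x^n: (n+2)(n+1) a_{n+2} + (2n + 3) a_n = 0.
Thus a_{n+2} = (-2n - 3) / ((n+1)(n+2)) * a_n.

Check with a_0 = 1, a_1 = -2 (apply the recurrence for n = 0, 1, 2, 3): a_0 = 1, a_1 = -2, a_2 = -3/2, a_3 = 5/3, a_4 = 7/8, a_5 = -3/4.

a_(n+2) = (-2n - 3) / ((n+1)(n+2)) * a_n; check: a_0 = 1, a_1 = -2, a_2 = -3/2, a_3 = 5/3, a_4 = 7/8, a_5 = -3/4


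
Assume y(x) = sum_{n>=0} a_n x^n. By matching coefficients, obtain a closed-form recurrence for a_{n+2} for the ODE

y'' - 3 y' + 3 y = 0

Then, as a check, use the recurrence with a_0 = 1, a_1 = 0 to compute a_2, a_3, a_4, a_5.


Substitute y = sum_n a_n x^n.
y''(x) has coefficient (n+2)(n+1) a_{n+2} at x^n;
-3 y'(x) has coefficient -3 (n+1) a_{n+1} at x^n;
3 y(x) has coefficient 3 a_n at x^n.
Matching x^n: (n+2)(n+1) a_{n+2} - 3 (n+1) a_{n+1} + 3 a_n = 0.
Thus a_{n+2} = [3 (n+1) a_{n+1} - 3 a_n] / ((n+1)(n+2)).

Check with a_0 = 1, a_1 = 0 (apply the recurrence for n = 0, 1, 2, 3): a_0 = 1, a_1 = 0, a_2 = -3/2, a_3 = -3/2, a_4 = -3/4, a_5 = -9/40.

a_(n+2) = [3 (n+1) a_(n+1) - 3 a_n] / ((n+1)(n+2)); check: a_0 = 1, a_1 = 0, a_2 = -3/2, a_3 = -3/2, a_4 = -3/4, a_5 = -9/40


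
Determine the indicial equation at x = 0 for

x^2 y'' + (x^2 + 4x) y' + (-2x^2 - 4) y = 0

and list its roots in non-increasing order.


Divide by x^2 to reach normal form y'' + P_1(x) y' + P_2(x) y = 0 with P_1(x) = 1 + 4/x and P_2(x) = -2 - 4/x^2.
x = 0 is a singular point because the y'-coefficient 1 + 4/x has a pole at x = 0 and the y-coefficient -2 - 4/x^2 has a pole at x = 0.
It is a regular singular point because x P_1(x) = p(x) = x + 4 and x^2 P_2(x) = q(x) = -2x^2 - 4 are polynomials, hence analytic at x = 0.
p(0) = 4,  q(0) = -4.
Indicial equation: r(r-1) + p(0) r + q(0) = 0, i.e. r^2 + (p(0) - 1) r + q(0) = 0, i.e. r^2 + 3 r - 4 = 0.
Discriminant: (3)^2 - 4(-4) = 25, so r = (-3 ± 5)/2.
Solving: r_1 = 1, r_2 = -4.

indicial: r^2 + 3 r - 4 = 0; roots r_1 = 1, r_2 = -4


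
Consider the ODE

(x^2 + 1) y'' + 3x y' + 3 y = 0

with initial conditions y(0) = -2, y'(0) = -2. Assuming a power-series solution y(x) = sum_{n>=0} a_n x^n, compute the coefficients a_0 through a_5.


Ansatz: y(x) = sum_{n>=0} a_n x^n, so y'(x) = sum_{n>=1} n a_n x^(n-1) and y''(x) = sum_{n>=2} n(n-1) a_n x^(n-2).
Substitute into P(x) y'' + Q(x) y' + R(x) y = 0 with P(x) = x^2 + 1, Q(x) = 3x, R(x) = 3, and match powers of x.
Initial conditions: a_0 = -2, a_1 = -2.
Setting the coefficient of each power of x to zero and solving order by order (substituting the coefficients already found):
  x^0: 2 a_2 + 3 a_0 = 0  ->  2 a_2 = -3 a_0 = 6  ->  a_2 = 3
  x^1: 6 a_3 + 6 a_1 = 0  ->  6 a_3 = -6 a_1 = 12  ->  a_3 = 2
  x^2: 12 a_4 + 11 a_2 = 0  ->  12 a_4 = -11 a_2 = -33  ->  a_4 = -11/4
  x^3: 20 a_5 + 18 a_3 = 0  ->  20 a_5 = -18 a_3 = -36  ->  a_5 = -9/5
Truncated series: y(x) = -2 - 2 x + 3 x^2 + 2 x^3 - (11/4) x^4 - (9/5) x^5 + O(x^6).

a_0 = -2; a_1 = -2; a_2 = 3; a_3 = 2; a_4 = -11/4; a_5 = -9/5


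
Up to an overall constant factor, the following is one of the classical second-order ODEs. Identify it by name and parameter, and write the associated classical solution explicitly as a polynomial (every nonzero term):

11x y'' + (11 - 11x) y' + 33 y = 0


All three coefficients share the factor 11; dividing through by 11 gives  x y'' + (1 - x) y' + 3 y = 0.
This matches the Laguerre equation x y'' + (1 - x) y' + n y = 0 with n = 3; the polynomial solution is L_3(x).
With y = sum_k a_k x^k, matching x^k gives (k+1)k a_{k+1} + (k+1) a_{k+1} - k a_k + n a_k = 0, i.e. (k+1)^2 a_{k+1} = (k - n) a_k = (k - 3) a_k. The right side vanishes at k = 3, so the series terminates at degree 3.
Standard normalization L_n(0) = 1 gives a_0 = 1. Work upward with a_{k+1} = (k - 3) a_k / (k+1)^2:
  a_1 = (0 - 3)(1) / 1^2 = -3/1 = -3
  a_2 = (1 - 3)(-3) / 2^2 = 6/4 = 3/2
  a_3 = (2 - 3)(3/2) / 3^2 = (-3/2)/9 = -1/6
Hence L_3(x) = -x^3/6 + 3 x^2/2 - 3 x + 1.

L_3(x); series = -x^3/6 + 3 x^2/2 - 3 x + 1


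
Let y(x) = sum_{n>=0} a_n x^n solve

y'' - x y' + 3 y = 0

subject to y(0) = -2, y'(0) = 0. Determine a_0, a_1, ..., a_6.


Ansatz: y(x) = sum_{n>=0} a_n x^n, so y'(x) = sum_{n>=1} n a_n x^(n-1) and y''(x) = sum_{n>=2} n(n-1) a_n x^(n-2).
Substitute into P(x) y'' + Q(x) y' + R(x) y = 0 with P(x) = 1, Q(x) = -x, R(x) = 3, and match powers of x.
Initial conditions: a_0 = -2, a_1 = 0.
Setting the coefficient of each power of x to zero and solving order by order (substituting the coefficients already found):
  x^0: 2 a_2 + 3 a_0 = 0  ->  2 a_2 = -3 a_0 = 6  ->  a_2 = 3
  x^1: 6 a_3 + 2 a_1 = 0  ->  6 a_3 = -2 a_1 = 0  ->  a_3 = 0
  x^2: 12 a_4 + a_2 = 0  ->  12 a_4 = -a_2 = -3  ->  a_4 = -1/4
  x^3: 20 a_5 = 0  ->  a_5 = 0
  x^4: 30 a_6 - a_4 = 0  ->  30 a_6 = a_4 = -1/4  ->  a_6 = -1/120
Truncated series: y(x) = -2 + 3 x^2 - (1/4) x^4 - (1/120) x^6 + O(x^7).

a_0 = -2; a_1 = 0; a_2 = 3; a_3 = 0; a_4 = -1/4; a_5 = 0; a_6 = -1/120


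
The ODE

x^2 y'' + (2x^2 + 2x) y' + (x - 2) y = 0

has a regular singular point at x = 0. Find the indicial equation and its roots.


Divide by x^2 to reach normal form y'' + P_1(x) y' + P_2(x) y = 0 with P_1(x) = 2 + 2/x and P_2(x) = 1/x - 2/x^2.
x = 0 is a singular point because the y'-coefficient 2 + 2/x has a pole at x = 0 and the y-coefficient 1/x - 2/x^2 has a pole at x = 0.
It is a regular singular point because x P_1(x) = p(x) = 2x + 2 and x^2 P_2(x) = q(x) = x - 2 are polynomials, hence analytic at x = 0.
p(0) = 2,  q(0) = -2.
Indicial equation: r(r-1) + p(0) r + q(0) = 0, i.e. r^2 + (p(0) - 1) r + q(0) = 0, i.e. r^2 + 1 r - 2 = 0.
Discriminant: (1)^2 - 4(-2) = 9, so r = (-1 ± 3)/2.
Solving: r_1 = 1, r_2 = -2.

indicial: r^2 + 1 r - 2 = 0; roots r_1 = 1, r_2 = -2


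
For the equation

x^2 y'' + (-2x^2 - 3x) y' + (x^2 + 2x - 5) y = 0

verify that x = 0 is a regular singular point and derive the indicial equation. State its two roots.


Divide by x^2 to reach normal form y'' + P_1(x) y' + P_2(x) y = 0 with P_1(x) = -2 - 3/x and P_2(x) = 1 + 2/x - 5/x^2.
x = 0 is a singular point because the y'-coefficient -2 - 3/x has a pole at x = 0 and the y-coefficient 1 + 2/x - 5/x^2 has a pole at x = 0.
It is a regular singular point because x P_1(x) = p(x) = -2x - 3 and x^2 P_2(x) = q(x) = x^2 + 2x - 5 are polynomials, hence analytic at x = 0.
p(0) = -3,  q(0) = -5.
Indicial equation: r(r-1) + p(0) r + q(0) = 0, i.e. r^2 + (p(0) - 1) r + q(0) = 0, i.e. r^2 - 4 r - 5 = 0.
Discriminant: (-4)^2 - 4(-5) = 36, so r = (4 ± 6)/2.
Solving: r_1 = 5, r_2 = -1.

indicial: r^2 - 4 r - 5 = 0; roots r_1 = 5, r_2 = -1


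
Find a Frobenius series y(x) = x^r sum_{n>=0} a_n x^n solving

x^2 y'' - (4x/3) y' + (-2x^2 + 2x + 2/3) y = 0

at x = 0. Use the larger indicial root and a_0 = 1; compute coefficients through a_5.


Write in Frobenius form y'' + (p(x)/x) y' + (q(x)/x^2) y = 0:
  p(x) = -4/3,  q(x) = -2x^2 + 2x + 2/3.
Indicial equation: r(r-1) + (-4/3) r + (2/3) = 0 -> roots r_1 = 2, r_2 = 1/3.
Take r = r_1 = 2. Let y(x) = x^r sum_{n>=0} a_n x^n with a_0 = 1.
Substitute y = x^r sum a_n x^n and match x^{r+n}. The recurrence is
  D(n) a_n + 2 a_{n-1} - 2 a_{n-2} = 0,  where D(n) = (r+n)(r+n-1) + (-4/3)(r+n) + (2/3).
  a_n = [-2 a_{n-1} + 2 a_{n-2}] / D(n).
Since the indicial polynomial factors as (r - r_1)(r - r_2), D(n) = (r_1 + n - r_1)(r_1 + n - r_2) = n(n + 5/3).
Evaluating step by step (a_0 = 1):
  n = 1: D(1) = 1(1 + 5/3) = 8/3; numerator = -2(1) = -2; a_1 = (-2)/(8/3) = -3/4
  n = 2: D(2) = 2(2 + 5/3) = 22/3; numerator = -2(-3/4) + 2(1) = 7/2; a_2 = (7/2)/(22/3) = 21/44
  n = 3: D(3) = 3(3 + 5/3) = 14; numerator = -2(21/44) + 2(-3/4) = -27/11; a_3 = (-27/11)/(14) = -27/154
  n = 4: D(4) = 4(4 + 5/3) = 68/3; numerator = -2(-27/154) + 2(21/44) = 201/154; a_4 = (201/154)/(68/3) = 603/10472
  n = 5: D(5) = 5(5 + 5/3) = 100/3; numerator = -2(603/10472) + 2(-27/154) = -2439/5236; a_5 = (-2439/5236)/(100/3) = -7317/523600

r = 2; a_0 = 1; a_1 = -3/4; a_2 = 21/44; a_3 = -27/154; a_4 = 603/10472; a_5 = -7317/523600


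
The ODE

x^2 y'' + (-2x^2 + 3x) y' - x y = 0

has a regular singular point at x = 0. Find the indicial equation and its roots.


Divide by x^2 to reach normal form y'' + P_1(x) y' + P_2(x) y = 0 with P_1(x) = -2 + 3/x and P_2(x) = -1/x.
x = 0 is a singular point because the y'-coefficient -2 + 3/x has a pole at x = 0 and the y-coefficient -1/x has a pole at x = 0.
It is a regular singular point because x P_1(x) = p(x) = 3 - 2x and x^2 P_2(x) = q(x) = -x are polynomials, hence analytic at x = 0.
p(0) = 3,  q(0) = 0.
Indicial equation: r(r-1) + p(0) r + q(0) = 0, i.e. r^2 + (p(0) - 1) r + q(0) = 0, i.e. r^2 + 2 r = 0.
Discriminant: (2)^2 - 4(0) = 4, so r = (-2 ± 2)/2.
Solving: r_1 = 0, r_2 = -2.

indicial: r^2 + 2 r = 0; roots r_1 = 0, r_2 = -2


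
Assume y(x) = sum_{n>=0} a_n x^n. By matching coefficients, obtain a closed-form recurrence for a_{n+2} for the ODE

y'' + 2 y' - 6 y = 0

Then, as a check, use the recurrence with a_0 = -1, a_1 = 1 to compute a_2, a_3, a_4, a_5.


Substitute y = sum_n a_n x^n.
y''(x) has coefficient (n+2)(n+1) a_{n+2} at x^n;
2 y'(x) has coefficient 2 (n+1) a_{n+1} at x^n;
-6 y(x) has coefficient -6 a_n at x^n.
Matching x^n: (n+2)(n+1) a_{n+2} + 2 (n+1) a_{n+1} - 6 a_n = 0.
Thus a_{n+2} = [-2 (n+1) a_{n+1} + 6 a_n] / ((n+1)(n+2)).

Check with a_0 = -1, a_1 = 1 (apply the recurrence for n = 0, 1, 2, 3): a_0 = -1, a_1 = 1, a_2 = -4, a_3 = 11/3, a_4 = -23/6, a_5 = 79/30.

a_(n+2) = [-2 (n+1) a_(n+1) + 6 a_n] / ((n+1)(n+2)); check: a_0 = -1, a_1 = 1, a_2 = -4, a_3 = 11/3, a_4 = -23/6, a_5 = 79/30


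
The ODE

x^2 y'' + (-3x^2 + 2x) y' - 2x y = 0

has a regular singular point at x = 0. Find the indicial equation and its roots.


Divide by x^2 to reach normal form y'' + P_1(x) y' + P_2(x) y = 0 with P_1(x) = -3 + 2/x and P_2(x) = -2/x.
x = 0 is a singular point because the y'-coefficient -3 + 2/x has a pole at x = 0 and the y-coefficient -2/x has a pole at x = 0.
It is a regular singular point because x P_1(x) = p(x) = 2 - 3x and x^2 P_2(x) = q(x) = -2x are polynomials, hence analytic at x = 0.
p(0) = 2,  q(0) = 0.
Indicial equation: r(r-1) + p(0) r + q(0) = 0, i.e. r^2 + (p(0) - 1) r + q(0) = 0, i.e. r^2 + 1 r = 0.
Discriminant: (1)^2 - 4(0) = 1, so r = (-1 ± 1)/2.
Solving: r_1 = 0, r_2 = -1.

indicial: r^2 + 1 r = 0; roots r_1 = 0, r_2 = -1


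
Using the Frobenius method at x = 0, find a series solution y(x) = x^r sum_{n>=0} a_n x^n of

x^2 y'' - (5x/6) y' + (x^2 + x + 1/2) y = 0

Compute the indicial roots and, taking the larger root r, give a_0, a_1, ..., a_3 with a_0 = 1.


Write in Frobenius form y'' + (p(x)/x) y' + (q(x)/x^2) y = 0:
  p(x) = -5/6,  q(x) = x^2 + x + 1/2.
Indicial equation: r(r-1) + (-5/6) r + (1/2) = 0 -> roots r_1 = 3/2, r_2 = 1/3.
Take r = r_1 = 3/2. Let y(x) = x^r sum_{n>=0} a_n x^n with a_0 = 1.
Substitute y = x^r sum a_n x^n and match x^{r+n}. The recurrence is
  D(n) a_n + 1 a_{n-1} + 1 a_{n-2} = 0,  where D(n) = (r+n)(r+n-1) + (-5/6)(r+n) + (1/2).
  a_n = [-1 a_{n-1} - 1 a_{n-2}] / D(n).
Since the indicial polynomial factors as (r - r_1)(r - r_2), D(n) = (r_1 + n - r_1)(r_1 + n - r_2) = n(n + 7/6).
Evaluating step by step (a_0 = 1):
  n = 1: D(1) = 1(1 + 7/6) = 13/6; numerator = -1(1) = -1; a_1 = (-1)/(13/6) = -6/13
  n = 2: D(2) = 2(2 + 7/6) = 19/3; numerator = -1(-6/13) - 1(1) = -7/13; a_2 = (-7/13)/(19/3) = -21/247
  n = 3: D(3) = 3(3 + 7/6) = 25/2; numerator = -1(-21/247) - 1(-6/13) = 135/247; a_3 = (135/247)/(25/2) = 54/1235

r = 3/2; a_0 = 1; a_1 = -6/13; a_2 = -21/247; a_3 = 54/1235


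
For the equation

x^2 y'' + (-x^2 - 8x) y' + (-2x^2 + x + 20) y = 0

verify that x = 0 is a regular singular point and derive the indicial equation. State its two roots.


Divide by x^2 to reach normal form y'' + P_1(x) y' + P_2(x) y = 0 with P_1(x) = -1 - 8/x and P_2(x) = -2 + 1/x + 20/x^2.
x = 0 is a singular point because the y'-coefficient -1 - 8/x has a pole at x = 0 and the y-coefficient -2 + 1/x + 20/x^2 has a pole at x = 0.
It is a regular singular point because x P_1(x) = p(x) = -x - 8 and x^2 P_2(x) = q(x) = -2x^2 + x + 20 are polynomials, hence analytic at x = 0.
p(0) = -8,  q(0) = 20.
Indicial equation: r(r-1) + p(0) r + q(0) = 0, i.e. r^2 + (p(0) - 1) r + q(0) = 0, i.e. r^2 - 9 r + 20 = 0.
Discriminant: (-9)^2 - 4(20) = 1, so r = (9 ± 1)/2.
Solving: r_1 = 5, r_2 = 4.

indicial: r^2 - 9 r + 20 = 0; roots r_1 = 5, r_2 = 4


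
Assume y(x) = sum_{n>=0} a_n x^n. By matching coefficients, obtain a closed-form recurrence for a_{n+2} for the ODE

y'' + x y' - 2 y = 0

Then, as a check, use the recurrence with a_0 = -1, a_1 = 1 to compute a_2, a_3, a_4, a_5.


Substitute y = sum_n a_n x^n.
y''(x) has coefficient (n+2)(n+1) a_{n+2} at x^n;
x y'(x) has coefficient n a_n at x^n (shift);
-2 y(x) has coefficient -2 a_n at x^n.
Matching x^n: (n+2)(n+1) a_{n+2} + (n - 2) a_n = 0.
Thus a_{n+2} = (-n + 2) / ((n+1)(n+2)) * a_n.

Check with a_0 = -1, a_1 = 1 (apply the recurrence for n = 0, 1, 2, 3): a_0 = -1, a_1 = 1, a_2 = -1, a_3 = 1/6, a_4 = 0, a_5 = -1/120.

a_(n+2) = (-n + 2) / ((n+1)(n+2)) * a_n; check: a_0 = -1, a_1 = 1, a_2 = -1, a_3 = 1/6, a_4 = 0, a_5 = -1/120


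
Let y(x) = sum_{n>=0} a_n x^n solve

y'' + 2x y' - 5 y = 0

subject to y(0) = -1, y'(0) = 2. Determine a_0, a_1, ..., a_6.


Ansatz: y(x) = sum_{n>=0} a_n x^n, so y'(x) = sum_{n>=1} n a_n x^(n-1) and y''(x) = sum_{n>=2} n(n-1) a_n x^(n-2).
Substitute into P(x) y'' + Q(x) y' + R(x) y = 0 with P(x) = 1, Q(x) = 2x, R(x) = -5, and match powers of x.
Initial conditions: a_0 = -1, a_1 = 2.
Setting the coefficient of each power of x to zero and solving order by order (substituting the coefficients already found):
  x^0: 2 a_2 - 5 a_0 = 0  ->  2 a_2 = 5 a_0 = -5  ->  a_2 = -5/2
  x^1: 6 a_3 - 3 a_1 = 0  ->  6 a_3 = 3 a_1 = 6  ->  a_3 = 1
  x^2: 12 a_4 - a_2 = 0  ->  12 a_4 = a_2 = -5/2  ->  a_4 = -5/24
  x^3: 20 a_5 + a_3 = 0  ->  20 a_5 = -a_3 = -1  ->  a_5 = -1/20
  x^4: 30 a_6 + 3 a_4 = 0  ->  30 a_6 = -3 a_4 = 5/8  ->  a_6 = 1/48
Truncated series: y(x) = -1 + 2 x - (5/2) x^2 + x^3 - (5/24) x^4 - (1/20) x^5 + (1/48) x^6 + O(x^7).

a_0 = -1; a_1 = 2; a_2 = -5/2; a_3 = 1; a_4 = -5/24; a_5 = -1/20; a_6 = 1/48
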